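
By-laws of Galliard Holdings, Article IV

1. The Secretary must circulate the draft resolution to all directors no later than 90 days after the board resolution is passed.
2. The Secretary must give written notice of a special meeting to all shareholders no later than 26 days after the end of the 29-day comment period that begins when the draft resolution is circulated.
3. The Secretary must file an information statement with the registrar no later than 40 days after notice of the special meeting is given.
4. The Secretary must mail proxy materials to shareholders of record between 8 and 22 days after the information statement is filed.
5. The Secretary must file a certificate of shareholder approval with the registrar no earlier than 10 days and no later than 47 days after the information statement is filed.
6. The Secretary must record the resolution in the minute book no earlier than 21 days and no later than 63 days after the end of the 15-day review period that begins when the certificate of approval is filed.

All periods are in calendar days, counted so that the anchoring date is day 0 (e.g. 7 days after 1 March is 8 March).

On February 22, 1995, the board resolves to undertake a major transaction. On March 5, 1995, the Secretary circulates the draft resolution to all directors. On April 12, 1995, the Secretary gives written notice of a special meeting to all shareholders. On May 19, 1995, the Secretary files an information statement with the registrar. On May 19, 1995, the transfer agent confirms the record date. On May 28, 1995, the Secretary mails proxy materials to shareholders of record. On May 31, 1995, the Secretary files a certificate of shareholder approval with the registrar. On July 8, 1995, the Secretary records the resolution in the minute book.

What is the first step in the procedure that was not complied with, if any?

Step 1: 90 days after February 22, 1995 (when the board resolution is passed) is May 23, 1995; done March 5, 1995 — timely.
Step 2: 26 days after April 3, 1995 (end of the 29-day comment period, which began when the draft resolution is circulated on March 5, 1995) is April 29, 1995; completed April 12, 1995, before the deadline.
Step 3: 40 days after April 12, 1995 (when notice of the special meeting is given) is May 22, 1995; completed May 19, 1995, before the deadline.
Step 4: the window is 8–22 days after May 19, 1995 (when the information statement is filed), so May 27, 1995 through June 10, 1995; done May 28, 1995, which is between those dates.
Step 5: the window is 10–47 days after May 19, 1995 (when the information statement is filed), so May 29, 1995 through July 5, 1995; done May 31, 1995 — within the window.
Step 6: the window is 21–63 days after June 15, 1995 (end of the 15-day review period, which began when the certificate of approval is filed on May 31, 1995), so July 6, 1995 through August 17, 1995; July 8, 1995 falls inside that range.

None — every step was satisfied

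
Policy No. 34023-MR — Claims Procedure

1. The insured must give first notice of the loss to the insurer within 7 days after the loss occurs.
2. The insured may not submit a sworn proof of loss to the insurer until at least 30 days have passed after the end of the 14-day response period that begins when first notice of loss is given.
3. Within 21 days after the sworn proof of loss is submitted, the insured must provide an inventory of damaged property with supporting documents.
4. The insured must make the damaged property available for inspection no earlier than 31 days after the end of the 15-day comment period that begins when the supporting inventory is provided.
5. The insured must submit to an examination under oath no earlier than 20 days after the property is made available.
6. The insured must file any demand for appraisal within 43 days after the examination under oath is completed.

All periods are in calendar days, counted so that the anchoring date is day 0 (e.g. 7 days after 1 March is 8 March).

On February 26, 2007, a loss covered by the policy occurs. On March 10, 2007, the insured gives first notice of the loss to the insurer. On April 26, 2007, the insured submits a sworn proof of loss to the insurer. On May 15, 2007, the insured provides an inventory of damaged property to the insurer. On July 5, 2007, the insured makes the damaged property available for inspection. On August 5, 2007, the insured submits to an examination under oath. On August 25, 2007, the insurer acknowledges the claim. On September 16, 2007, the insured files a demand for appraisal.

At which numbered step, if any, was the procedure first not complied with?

(1) due by February 26, 2007 + 7 days = March 5, 2007; not done until March 10, 2007, 5 days after the deadline.
That is the first point of non-compliance.

Step 1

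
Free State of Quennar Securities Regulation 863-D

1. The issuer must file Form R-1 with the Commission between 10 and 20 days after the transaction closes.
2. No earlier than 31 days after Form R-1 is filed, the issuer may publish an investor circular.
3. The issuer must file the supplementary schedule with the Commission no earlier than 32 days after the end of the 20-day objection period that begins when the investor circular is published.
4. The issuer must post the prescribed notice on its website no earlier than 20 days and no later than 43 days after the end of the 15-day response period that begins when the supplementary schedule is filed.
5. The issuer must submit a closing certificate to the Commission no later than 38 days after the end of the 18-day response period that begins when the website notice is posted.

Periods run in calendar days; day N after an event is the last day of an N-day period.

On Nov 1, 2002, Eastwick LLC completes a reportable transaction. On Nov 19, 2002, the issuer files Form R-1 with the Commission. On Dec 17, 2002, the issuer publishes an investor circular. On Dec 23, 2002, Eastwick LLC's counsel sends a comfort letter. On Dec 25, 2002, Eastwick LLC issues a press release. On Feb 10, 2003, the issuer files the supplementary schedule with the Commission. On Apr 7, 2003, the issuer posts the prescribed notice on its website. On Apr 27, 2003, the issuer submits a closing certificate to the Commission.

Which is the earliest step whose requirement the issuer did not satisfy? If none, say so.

Step 2

Step 1: the window is 10–20 days after Nov 1, 2002 (when the transaction closes), so Nov 11, 2002 through Nov 21, 2002; done Nov 19, 2002, which is between those dates.
Step 2: the earliest permitted date is 31 days after Nov 19, 2002 (when Form R-1 is filed), i.e. Dec 20, 2002; Dec 17, 2002 is 3 days before the earliest permitted date.
No need to go further; step 2 was not satisfied.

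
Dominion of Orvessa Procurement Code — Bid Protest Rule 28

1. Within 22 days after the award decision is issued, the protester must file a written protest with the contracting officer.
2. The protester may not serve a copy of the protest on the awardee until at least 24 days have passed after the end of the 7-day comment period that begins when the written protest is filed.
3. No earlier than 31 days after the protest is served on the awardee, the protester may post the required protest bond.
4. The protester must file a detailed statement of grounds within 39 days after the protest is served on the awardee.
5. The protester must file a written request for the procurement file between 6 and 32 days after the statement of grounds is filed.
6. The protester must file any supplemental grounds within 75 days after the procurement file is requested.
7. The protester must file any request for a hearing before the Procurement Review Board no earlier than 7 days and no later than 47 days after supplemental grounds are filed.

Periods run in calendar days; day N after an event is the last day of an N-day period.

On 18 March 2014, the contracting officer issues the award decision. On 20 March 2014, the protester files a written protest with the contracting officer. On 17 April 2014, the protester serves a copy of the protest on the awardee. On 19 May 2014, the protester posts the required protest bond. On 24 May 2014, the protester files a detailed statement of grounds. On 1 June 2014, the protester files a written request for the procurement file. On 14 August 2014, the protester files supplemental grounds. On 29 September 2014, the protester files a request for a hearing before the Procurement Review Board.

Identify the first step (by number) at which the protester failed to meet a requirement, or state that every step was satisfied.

Step 2

Step 1: 22 days after 18 March 2014 (when the award decision is issued) is 9 April 2014; 20 March 2014 is within that limit.
Step 2: the earliest permitted date is 24 days after 27 March 2014 (end of the 7-day comment period, which began when the written protest is filed on 20 March 2014), i.e. 20 April 2014; acted on 17 April 2014, 3 days prematurely.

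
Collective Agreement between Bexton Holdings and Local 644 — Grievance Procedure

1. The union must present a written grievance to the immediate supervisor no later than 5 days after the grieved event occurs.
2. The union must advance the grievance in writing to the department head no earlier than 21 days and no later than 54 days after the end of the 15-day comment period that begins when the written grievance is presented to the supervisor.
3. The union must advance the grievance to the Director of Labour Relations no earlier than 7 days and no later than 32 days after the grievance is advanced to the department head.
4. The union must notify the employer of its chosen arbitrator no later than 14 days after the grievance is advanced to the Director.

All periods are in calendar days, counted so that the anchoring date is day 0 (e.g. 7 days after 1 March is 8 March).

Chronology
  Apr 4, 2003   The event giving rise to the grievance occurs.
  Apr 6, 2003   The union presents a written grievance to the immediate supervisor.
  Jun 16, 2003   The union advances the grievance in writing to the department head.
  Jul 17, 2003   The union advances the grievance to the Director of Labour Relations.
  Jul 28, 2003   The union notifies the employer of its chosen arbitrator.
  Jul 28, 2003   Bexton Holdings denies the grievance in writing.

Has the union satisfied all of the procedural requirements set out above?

No

Step 1 — counting 5 days from Apr 4, 2003 (when the grieved event occurs) gives a deadline of Apr 9, 2003; Apr 6, 2003 is within that limit.
Step 2 — 21 and 54 days from Apr 21, 2003 (end of the 15-day comment period, which began when the written grievance is presented to the supervisor on Apr 6, 2003) are May 12, 2003 and Jun 14, 2003 respectively; done Jun 16, 2003 — 2 days after the window closed.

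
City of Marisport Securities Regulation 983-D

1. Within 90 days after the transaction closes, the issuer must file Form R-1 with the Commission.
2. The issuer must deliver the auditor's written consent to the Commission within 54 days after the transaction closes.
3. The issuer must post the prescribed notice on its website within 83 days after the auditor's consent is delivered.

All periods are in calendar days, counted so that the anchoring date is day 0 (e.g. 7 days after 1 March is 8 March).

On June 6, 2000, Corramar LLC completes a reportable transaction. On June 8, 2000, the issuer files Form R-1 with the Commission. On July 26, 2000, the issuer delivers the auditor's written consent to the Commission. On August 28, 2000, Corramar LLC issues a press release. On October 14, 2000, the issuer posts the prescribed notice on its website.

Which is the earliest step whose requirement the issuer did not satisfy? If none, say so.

Step 1: 90 days after June 6, 2000 (when the transaction closes) is September 4, 2000; June 8, 2000 is within that limit.
Step 2: 54 days after June 6, 2000 (when the transaction closes) is July 30, 2000; July 26, 2000 is within that limit.
Step 3: 83 days after July 26, 2000 (when the auditor's consent is delivered) is October 17, 2000; October 14, 2000 is within that limit.

None — every step was satisfied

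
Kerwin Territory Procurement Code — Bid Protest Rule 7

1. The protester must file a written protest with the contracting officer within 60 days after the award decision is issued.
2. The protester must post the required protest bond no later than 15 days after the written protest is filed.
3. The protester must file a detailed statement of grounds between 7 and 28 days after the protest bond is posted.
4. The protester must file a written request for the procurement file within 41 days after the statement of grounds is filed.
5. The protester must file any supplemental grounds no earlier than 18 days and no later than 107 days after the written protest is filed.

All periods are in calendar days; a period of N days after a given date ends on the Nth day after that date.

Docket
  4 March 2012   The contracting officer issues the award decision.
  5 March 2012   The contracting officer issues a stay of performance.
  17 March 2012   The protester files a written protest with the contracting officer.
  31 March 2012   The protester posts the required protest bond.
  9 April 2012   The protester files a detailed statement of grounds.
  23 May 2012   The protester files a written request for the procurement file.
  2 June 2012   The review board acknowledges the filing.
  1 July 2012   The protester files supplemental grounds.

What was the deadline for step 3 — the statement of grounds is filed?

28 April 2012

Step 3 runs from 31 March 2012, when the protest bond is posted. The window is 7–28 days after 31 March 2012; it closes on 28 April 2012.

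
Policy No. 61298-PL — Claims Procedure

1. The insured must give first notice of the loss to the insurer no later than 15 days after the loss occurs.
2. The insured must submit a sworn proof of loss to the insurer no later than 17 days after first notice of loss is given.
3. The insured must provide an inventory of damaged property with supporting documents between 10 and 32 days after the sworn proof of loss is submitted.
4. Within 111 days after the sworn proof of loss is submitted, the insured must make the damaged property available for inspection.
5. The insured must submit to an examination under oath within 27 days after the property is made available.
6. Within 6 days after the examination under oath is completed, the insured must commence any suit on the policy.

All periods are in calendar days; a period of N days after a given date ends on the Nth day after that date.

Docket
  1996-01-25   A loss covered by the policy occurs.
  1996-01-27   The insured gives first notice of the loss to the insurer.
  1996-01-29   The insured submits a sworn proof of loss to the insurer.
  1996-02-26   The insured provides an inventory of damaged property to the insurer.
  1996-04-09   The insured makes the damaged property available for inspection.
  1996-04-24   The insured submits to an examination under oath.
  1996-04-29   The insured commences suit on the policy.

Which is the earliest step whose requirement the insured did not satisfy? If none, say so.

None — every step was satisfied

Step 1 — counting 15 days from 1996-01-25 (when the loss occurs) gives a deadline of 1996-02-09; 1996-01-27 is within that limit.
Step 2 — counting 17 days from 1996-01-27 (when first notice of loss is given) gives a deadline of 1996-02-13; completed 1996-01-29, before the deadline.
Step 3 — 10 and 32 days from 1996-01-29 (when the sworn proof of loss is submitted) are 1996-02-08 and 1996-03-01 respectively; done 1996-02-26 — within the window.
Step 4 — counting 111 days from 1996-01-29 (when the sworn proof of loss is submitted) gives a deadline of 1996-05-19; 1996-04-09 is within that limit.
Step 5 — counting 27 days from 1996-04-09 (when the property is made available) gives a deadline of 1996-05-06; 1996-04-24 is within that limit.
Step 6 — counting 6 days from 1996-04-24 (when the examination under oath is completed) gives a deadline of 1996-04-30; completed 1996-04-29, before the deadline.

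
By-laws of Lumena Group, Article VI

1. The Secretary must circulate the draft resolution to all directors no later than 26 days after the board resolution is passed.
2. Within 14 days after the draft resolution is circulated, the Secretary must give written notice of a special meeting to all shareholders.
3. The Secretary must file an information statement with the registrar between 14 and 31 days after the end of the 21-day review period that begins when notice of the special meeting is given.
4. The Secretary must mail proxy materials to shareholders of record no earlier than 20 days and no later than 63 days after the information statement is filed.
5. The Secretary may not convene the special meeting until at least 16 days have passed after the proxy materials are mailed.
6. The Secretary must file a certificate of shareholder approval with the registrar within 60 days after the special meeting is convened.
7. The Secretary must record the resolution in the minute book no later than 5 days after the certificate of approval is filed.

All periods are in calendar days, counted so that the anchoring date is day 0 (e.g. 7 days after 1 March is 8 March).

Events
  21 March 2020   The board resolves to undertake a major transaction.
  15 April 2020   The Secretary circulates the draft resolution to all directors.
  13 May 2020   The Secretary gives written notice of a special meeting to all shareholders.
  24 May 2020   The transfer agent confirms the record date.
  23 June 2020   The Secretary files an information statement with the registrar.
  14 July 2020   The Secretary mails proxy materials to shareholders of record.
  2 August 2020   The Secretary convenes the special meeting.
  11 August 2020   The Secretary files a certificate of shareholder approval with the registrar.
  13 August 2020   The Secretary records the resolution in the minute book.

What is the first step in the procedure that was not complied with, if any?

Step 2

Step 1 — counting 26 days from 21 March 2020 (when the board resolution is passed) gives a deadline of 16 April 2020; completed 15 April 2020, before the deadline.
Step 2 — counting 14 days from 15 April 2020 (when the draft resolution is circulated) gives a deadline of 29 April 2020; 13 May 2020 misses that deadline by 14 days.
No need to go further; step 2 was not satisfied.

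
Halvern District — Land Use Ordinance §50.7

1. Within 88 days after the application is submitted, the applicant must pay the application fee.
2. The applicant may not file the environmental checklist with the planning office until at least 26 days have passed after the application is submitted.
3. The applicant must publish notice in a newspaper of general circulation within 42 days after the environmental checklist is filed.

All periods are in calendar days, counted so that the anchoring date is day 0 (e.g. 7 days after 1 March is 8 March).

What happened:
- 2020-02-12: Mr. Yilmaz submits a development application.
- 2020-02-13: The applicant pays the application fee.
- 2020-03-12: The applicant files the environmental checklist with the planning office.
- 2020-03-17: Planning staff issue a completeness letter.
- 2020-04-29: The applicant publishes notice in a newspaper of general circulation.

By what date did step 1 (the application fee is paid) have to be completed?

2020-05-10

Step 1 runs from 2020-02-12, when the application is submitted. 88 days after 2020-02-12 is 2020-05-10.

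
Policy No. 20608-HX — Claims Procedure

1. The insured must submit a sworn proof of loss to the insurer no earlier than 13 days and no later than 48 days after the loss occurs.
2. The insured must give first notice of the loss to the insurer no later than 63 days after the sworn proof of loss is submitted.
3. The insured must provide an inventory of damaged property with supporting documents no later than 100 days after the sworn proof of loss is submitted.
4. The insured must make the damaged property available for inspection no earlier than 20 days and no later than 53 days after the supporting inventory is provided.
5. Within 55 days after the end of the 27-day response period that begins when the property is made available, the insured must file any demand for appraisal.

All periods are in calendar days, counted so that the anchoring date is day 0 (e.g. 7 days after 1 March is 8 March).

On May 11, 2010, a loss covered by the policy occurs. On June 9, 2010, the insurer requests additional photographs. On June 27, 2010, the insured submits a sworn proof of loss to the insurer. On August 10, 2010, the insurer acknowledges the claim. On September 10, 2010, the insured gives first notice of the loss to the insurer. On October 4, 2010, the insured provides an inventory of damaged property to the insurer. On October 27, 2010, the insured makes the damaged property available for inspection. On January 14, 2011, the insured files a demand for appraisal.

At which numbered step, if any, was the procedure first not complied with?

(1) the permitted window runs from May 11, 2010 + 13 = May 24, 2010 to May 11, 2010 + 48 = June 28, 2010; done June 27, 2010 — within the window.
(2) due by June 27, 2010 + 63 days = August 29, 2010; September 10, 2010 misses that deadline by 12 days.

Step 2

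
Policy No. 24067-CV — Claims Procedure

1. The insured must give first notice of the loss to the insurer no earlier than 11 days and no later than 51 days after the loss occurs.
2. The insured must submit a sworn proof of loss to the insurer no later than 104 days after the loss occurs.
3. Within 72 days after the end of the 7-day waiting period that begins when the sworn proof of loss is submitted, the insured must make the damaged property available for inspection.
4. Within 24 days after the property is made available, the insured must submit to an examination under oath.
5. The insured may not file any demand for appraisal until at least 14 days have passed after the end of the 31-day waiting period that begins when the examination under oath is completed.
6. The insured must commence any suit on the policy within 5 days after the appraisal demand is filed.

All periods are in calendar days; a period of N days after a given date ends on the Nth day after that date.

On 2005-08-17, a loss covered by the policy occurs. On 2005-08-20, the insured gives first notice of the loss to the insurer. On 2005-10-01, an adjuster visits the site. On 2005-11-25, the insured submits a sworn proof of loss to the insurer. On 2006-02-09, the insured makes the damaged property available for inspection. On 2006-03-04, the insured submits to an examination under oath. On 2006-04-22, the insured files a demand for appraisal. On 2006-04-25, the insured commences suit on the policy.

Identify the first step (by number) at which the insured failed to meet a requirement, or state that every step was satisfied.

Step 1

Step 1 — 11 and 51 days from 2005-08-17 (when the loss occurs) are 2005-08-28 and 2005-10-07 respectively; 2005-08-20 is 8 days too early.
Later steps need not be reached.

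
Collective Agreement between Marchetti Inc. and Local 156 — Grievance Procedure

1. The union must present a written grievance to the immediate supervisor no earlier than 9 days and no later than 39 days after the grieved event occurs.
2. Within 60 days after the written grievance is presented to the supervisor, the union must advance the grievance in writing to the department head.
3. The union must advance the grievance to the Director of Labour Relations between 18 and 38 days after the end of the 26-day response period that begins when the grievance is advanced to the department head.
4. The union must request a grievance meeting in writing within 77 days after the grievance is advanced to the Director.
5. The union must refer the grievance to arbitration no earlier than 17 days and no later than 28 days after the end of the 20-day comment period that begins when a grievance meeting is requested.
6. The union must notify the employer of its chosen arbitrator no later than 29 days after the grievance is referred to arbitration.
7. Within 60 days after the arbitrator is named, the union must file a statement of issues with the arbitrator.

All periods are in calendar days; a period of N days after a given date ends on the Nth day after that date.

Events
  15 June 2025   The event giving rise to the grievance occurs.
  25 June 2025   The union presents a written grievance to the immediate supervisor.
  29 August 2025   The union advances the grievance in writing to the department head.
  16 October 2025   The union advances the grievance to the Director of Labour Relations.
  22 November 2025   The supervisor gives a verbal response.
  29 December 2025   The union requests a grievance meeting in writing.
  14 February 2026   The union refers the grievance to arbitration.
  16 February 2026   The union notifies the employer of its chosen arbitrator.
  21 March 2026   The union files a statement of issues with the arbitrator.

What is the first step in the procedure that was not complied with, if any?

Step 2

Step 1: the window is 9–39 days after 15 June 2025 (when the grieved event occurs), so 24 June 2025 through 24 July 2025; done 25 June 2025 — within the window.
Step 2: 60 days after 25 June 2025 (when the written grievance is presented to the supervisor) is 24 August 2025; done 29 August 2025 — 5 days late.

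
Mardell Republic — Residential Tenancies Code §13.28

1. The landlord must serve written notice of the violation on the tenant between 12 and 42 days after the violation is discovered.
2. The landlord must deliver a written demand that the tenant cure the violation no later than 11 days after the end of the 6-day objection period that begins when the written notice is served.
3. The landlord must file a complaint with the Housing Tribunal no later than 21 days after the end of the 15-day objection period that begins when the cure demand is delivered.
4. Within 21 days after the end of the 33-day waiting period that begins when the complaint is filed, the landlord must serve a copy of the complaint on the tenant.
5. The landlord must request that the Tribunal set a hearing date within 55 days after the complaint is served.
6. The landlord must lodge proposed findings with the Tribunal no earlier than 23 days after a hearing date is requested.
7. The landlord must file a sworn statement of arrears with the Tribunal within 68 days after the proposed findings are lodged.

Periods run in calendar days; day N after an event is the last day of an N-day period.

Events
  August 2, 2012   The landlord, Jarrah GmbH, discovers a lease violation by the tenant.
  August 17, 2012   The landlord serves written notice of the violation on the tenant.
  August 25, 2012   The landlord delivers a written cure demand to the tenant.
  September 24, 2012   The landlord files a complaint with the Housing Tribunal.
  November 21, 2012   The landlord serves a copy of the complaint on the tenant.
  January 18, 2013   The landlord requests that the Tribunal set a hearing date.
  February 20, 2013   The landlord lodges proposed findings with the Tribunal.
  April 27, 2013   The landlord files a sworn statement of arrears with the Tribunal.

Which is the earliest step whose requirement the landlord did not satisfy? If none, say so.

Step 4

Step 1 — 12 and 42 days from August 2, 2012 (when the violation is discovered) are August 14, 2012 and September 13, 2012 respectively; done August 17, 2012, which is between those dates.
Step 2 — counting 11 days from August 23, 2012 (end of the 6-day objection period, which began when the written notice is served on August 17, 2012) gives a deadline of September 3, 2012; August 25, 2012 is within that limit.
Step 3 — counting 21 days from September 9, 2012 (end of the 15-day objection period, which began when the cure demand is delivered on August 25, 2012) gives a deadline of September 30, 2012; done September 24, 2012 — timely.
Step 4 — counting 21 days from October 27, 2012 (end of the 33-day waiting period, which began when the complaint is filed on September 24, 2012) gives a deadline of November 17, 2012; not done until November 21, 2012, 4 days after the deadline.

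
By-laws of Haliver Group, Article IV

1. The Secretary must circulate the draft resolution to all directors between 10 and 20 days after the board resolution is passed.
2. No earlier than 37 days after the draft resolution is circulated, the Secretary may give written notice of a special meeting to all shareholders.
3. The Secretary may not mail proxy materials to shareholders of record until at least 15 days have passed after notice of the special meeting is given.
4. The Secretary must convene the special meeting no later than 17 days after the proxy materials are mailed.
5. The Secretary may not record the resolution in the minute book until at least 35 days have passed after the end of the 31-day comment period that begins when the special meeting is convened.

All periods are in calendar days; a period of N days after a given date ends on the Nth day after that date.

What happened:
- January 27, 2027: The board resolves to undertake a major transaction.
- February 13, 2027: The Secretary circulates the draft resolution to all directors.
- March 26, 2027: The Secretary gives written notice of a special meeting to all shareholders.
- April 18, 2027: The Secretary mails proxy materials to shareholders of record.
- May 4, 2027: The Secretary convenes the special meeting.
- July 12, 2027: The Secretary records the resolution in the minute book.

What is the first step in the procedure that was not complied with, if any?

None — every step was satisfied

Step 1: the window is 10–20 days after January 27, 2027 (when the board resolution is passed), so February 6, 2027 through February 16, 2027; done February 13, 2027 — within the window.
Step 2: the earliest permitted date is 37 days after February 13, 2027 (when the draft resolution is circulated), i.e. March 22, 2027; done March 26, 2027 — permitted.
Step 3: the earliest permitted date is 15 days after March 26, 2027 (when notice of the special meeting is given), i.e. April 10, 2027; done April 18, 2027 — permitted.
Step 4: 17 days after April 18, 2027 (when the proxy materials are mailed) is May 5, 2027; May 4, 2027 is within that limit.
Step 5: the earliest permitted date is 35 days after June 4, 2027 (end of the 31-day comment period, which began when the special meeting is convened on May 4, 2027), i.e. July 9, 2027; July 12, 2027 is on or after that date.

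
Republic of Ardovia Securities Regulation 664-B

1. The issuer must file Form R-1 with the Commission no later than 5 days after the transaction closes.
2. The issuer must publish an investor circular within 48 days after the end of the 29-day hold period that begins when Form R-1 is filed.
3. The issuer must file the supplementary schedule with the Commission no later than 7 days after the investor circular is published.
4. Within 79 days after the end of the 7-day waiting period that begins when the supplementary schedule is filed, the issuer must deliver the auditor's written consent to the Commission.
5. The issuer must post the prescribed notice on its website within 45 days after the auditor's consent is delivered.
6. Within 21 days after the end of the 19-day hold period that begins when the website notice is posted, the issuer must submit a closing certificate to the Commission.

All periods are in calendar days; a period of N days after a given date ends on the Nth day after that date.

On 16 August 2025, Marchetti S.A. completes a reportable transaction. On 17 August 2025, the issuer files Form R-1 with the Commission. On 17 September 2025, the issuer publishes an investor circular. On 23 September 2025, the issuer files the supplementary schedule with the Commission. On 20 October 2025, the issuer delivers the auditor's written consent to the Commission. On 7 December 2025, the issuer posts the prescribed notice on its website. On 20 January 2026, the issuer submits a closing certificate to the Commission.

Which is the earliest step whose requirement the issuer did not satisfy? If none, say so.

(1) due by 16 August 2025 + 5 days = 21 August 2025; done 17 August 2025 — timely.
(2) due by 15 September 2025 + 48 days = 2 November 2025; completed 17 September 2025, before the deadline.
(3) due by 17 September 2025 + 7 days = 24 September 2025; completed 23 September 2025, before the deadline.
(4) due by 30 September 2025 + 79 days = 18 December 2025; done 20 October 2025 — timely.
(5) due by 20 October 2025 + 45 days = 4 December 2025; done 7 December 2025 — 3 days late.
The procedure was therefore not followed at step 5.

Step 5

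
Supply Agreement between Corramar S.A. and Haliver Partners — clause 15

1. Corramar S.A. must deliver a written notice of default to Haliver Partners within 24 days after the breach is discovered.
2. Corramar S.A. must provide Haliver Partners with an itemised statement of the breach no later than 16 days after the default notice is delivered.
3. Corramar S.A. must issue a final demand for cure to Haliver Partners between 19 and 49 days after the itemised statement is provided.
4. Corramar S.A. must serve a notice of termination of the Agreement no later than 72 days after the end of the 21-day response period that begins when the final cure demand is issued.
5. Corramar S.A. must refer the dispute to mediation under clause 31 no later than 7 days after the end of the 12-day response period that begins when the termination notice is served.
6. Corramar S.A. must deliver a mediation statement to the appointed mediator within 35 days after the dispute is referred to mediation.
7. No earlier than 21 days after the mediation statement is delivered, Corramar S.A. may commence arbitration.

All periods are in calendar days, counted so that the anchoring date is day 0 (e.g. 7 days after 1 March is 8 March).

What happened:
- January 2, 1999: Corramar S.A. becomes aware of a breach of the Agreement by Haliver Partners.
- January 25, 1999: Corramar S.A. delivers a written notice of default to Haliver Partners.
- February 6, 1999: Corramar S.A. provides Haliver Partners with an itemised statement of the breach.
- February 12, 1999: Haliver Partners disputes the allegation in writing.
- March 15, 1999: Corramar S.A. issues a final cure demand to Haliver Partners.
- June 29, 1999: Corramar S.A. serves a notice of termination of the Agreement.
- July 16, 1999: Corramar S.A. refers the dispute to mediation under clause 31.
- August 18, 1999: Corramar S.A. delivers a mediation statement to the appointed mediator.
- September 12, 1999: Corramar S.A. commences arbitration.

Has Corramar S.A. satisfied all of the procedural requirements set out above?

No

(1) due by January 2, 1999 + 24 days = January 26, 1999; done January 25, 1999 — timely.
(2) due by January 25, 1999 + 16 days = February 10, 1999; completed February 6, 1999, before the deadline.
(3) the permitted window runs from February 6, 1999 + 19 = February 25, 1999 to February 6, 1999 + 49 = March 27, 1999; March 15, 1999 falls inside that range.
(4) due by April 5, 1999 + 72 days = June 16, 1999; not done until June 29, 1999, 13 days after the deadline.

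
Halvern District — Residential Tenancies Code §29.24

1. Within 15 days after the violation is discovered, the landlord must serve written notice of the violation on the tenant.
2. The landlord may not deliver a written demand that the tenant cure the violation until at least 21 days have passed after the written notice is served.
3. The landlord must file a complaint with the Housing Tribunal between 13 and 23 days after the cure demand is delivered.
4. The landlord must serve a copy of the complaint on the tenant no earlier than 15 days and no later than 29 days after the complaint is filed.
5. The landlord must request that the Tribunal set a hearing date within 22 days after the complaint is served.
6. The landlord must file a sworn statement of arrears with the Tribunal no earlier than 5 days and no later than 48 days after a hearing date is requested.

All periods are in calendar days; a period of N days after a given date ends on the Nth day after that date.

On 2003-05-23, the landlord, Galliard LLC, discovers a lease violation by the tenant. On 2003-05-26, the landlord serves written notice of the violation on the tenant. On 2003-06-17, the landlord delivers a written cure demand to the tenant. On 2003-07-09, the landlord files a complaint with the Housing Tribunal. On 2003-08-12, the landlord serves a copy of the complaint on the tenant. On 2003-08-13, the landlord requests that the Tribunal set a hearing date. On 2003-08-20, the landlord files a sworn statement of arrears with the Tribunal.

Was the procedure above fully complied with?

Step 1 — counting 15 days from 2003-05-23 (when the violation is discovered) gives a deadline of 2003-06-07; 2003-05-26 is within that limit.
Step 2 — must wait 21 days from 2003-05-26 (when the written notice is served), so not before 2003-06-16; 2003-06-17 is on or after that date.
Step 3 — 13 and 23 days from 2003-06-17 (when the cure demand is delivered) are 2003-06-30 and 2003-07-10 respectively; done 2003-07-09 — within the window.
Step 4 — 15 and 29 days from 2003-07-09 (when the complaint is filed) are 2003-07-24 and 2003-08-07 respectively; done 2003-08-12 — 5 days after the window closed.
The procedure was therefore not followed at step 4.

No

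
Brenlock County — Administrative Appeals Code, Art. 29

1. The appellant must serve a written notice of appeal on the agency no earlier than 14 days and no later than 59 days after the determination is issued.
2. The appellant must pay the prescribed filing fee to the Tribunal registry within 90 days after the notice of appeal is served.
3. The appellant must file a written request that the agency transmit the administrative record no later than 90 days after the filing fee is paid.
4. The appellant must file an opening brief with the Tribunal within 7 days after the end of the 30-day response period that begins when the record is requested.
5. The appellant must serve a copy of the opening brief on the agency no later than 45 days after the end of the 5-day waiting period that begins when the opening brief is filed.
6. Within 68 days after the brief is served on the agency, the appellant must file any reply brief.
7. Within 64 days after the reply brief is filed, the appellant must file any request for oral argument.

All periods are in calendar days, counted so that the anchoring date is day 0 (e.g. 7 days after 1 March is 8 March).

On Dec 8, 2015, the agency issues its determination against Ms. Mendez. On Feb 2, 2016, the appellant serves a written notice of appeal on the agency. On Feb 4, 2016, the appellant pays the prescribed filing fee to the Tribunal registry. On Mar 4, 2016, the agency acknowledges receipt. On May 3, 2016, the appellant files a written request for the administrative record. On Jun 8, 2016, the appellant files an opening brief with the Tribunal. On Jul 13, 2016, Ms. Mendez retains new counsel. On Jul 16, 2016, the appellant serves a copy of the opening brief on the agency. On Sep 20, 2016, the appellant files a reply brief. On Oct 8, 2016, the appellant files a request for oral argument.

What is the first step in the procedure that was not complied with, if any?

None — every step was satisfied

Step 1: the window is 14–59 days after Dec 8, 2015 (when the determination is issued), so Dec 22, 2015 through Feb 5, 2016; Feb 2, 2016 falls inside that range.
Step 2: 90 days after Feb 2, 2016 (when the notice of appeal is served) is May 2, 2016; done Feb 4, 2016 — timely.
Step 3: 90 days after Feb 4, 2016 (when the filing fee is paid) is May 4, 2016; May 3, 2016 is within that limit.
Step 4: 7 days after Jun 2, 2016 (end of the 30-day response period, which began when the record is requested on May 3, 2016) is Jun 9, 2016; Jun 8, 2016 is within that limit.
Step 5: 45 days after Jun 13, 2016 (end of the 5-day waiting period, which began when the opening brief is filed on Jun 8, 2016) is Jul 28, 2016; completed Jul 16, 2016, before the deadline.
Step 6: 68 days after Jul 16, 2016 (when the brief is served on the agency) is Sep 22, 2016; done Sep 20, 2016 — timely.
Step 7: 64 days after Sep 20, 2016 (when the reply brief is filed) is Nov 23, 2016; completed Oct 8, 2016, before the deadline.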